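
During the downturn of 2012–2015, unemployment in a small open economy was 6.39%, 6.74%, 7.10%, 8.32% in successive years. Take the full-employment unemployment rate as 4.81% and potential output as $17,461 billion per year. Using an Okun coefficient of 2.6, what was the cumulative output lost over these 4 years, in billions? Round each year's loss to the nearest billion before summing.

$4,226 billion

Year 2012: gap = -2.6 × (6.39 - 4.81) = -4.108%, loss ≈ 17461 × 4.108/100 ≈ 717.
Year 2013: gap = -2.6 × (6.74 - 4.81) = -5.018%, loss ≈ 17461 × 5.018/100 ≈ 876.
Year 2014: gap = -2.6 × (7.1 - 4.81) = -5.954%, loss ≈ 17461 × 5.954/100 ≈ 1040.
Year 2015: gap = -2.6 × (8.32 - 4.81) = -9.126%, loss ≈ 17461 × 9.126/100 ≈ 1593.
Total lost output = 717 + 876 + 1040 + 1593 = 4226 billion.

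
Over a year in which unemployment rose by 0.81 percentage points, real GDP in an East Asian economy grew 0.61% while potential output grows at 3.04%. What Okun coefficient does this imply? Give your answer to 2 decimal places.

β ≈ 3.00

Growth form: g_Y = g_Y* - β × Δu, so β = (g_Y* - g_Y)/Δu.
β = (3.04 - 0.61)/0.81 = 2.43/0.81 = 3.00.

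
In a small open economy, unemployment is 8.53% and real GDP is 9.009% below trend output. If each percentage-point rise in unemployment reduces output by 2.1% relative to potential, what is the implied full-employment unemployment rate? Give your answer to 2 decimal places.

From Okun's law, u - u* = -(output gap)/β = -(-9.009)/2.1 = 4.29 points.
So u* = 8.53 - 4.29 = 4.24%.

4.24%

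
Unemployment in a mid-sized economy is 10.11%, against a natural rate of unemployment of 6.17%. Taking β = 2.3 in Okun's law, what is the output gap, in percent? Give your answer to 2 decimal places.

-9.06%

The unemployment gap is 10.11 - 6.17 = 3.94 percentage points.
Okun's law gives an output gap of -2.3 × 3.94 = -9.062%, i.e. 9.06% below potential.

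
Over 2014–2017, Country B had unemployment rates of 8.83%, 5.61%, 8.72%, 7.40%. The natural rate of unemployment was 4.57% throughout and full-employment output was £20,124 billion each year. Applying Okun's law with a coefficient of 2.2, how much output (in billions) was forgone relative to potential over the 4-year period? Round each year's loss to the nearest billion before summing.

£5,436 billion

Year 2014: gap = -2.2 × (8.83 - 4.57) = -9.372%, loss ≈ 20124 × 9.372/100 ≈ 1886.
Year 2015: gap = -2.2 × (5.61 - 4.57) = -2.288%, loss ≈ 20124 × 2.288/100 ≈ 460.
Year 2016: gap = -2.2 × (8.72 - 4.57) = -9.13%, loss ≈ 20124 × 9.13/100 ≈ 1837.
Year 2017: gap = -2.2 × (7.4 - 4.57) = -6.226%, loss ≈ 20124 × 6.226/100 ≈ 1253.
Total lost output = 1886 + 460 + 1837 + 1253 = 5436 billion.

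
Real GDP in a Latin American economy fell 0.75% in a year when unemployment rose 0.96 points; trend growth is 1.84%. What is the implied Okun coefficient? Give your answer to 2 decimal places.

Growth form: g_Y = g_Y* - β × Δu, so β = (g_Y* - g_Y)/Δu.
β = (1.84 + 0.75)/0.96 = 2.59/0.96 = 2.70.

β ≈ 2.70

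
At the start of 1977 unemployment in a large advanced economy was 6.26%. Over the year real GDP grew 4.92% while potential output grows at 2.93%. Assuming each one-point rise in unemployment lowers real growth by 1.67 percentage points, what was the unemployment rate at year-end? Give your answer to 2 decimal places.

5.07%

Growth-rate Okun's law: g_Y = g_Y* - β × Δu, so Δu = (g_Y* - g_Y)/β.
Δu = (2.93 - 4.92)/1.67 = -1.99/1.67 = -1.19 percentage points.
Year-end unemployment = 6.26 - 1.19 = 5.07%.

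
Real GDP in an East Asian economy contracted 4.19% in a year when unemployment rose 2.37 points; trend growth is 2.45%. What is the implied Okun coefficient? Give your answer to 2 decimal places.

Growth form: g_Y = g_Y* - β × Δu, so β = (g_Y* - g_Y)/Δu.
β = (2.45 + 4.19)/2.37 = 6.64/2.37 = 2.80.

β ≈ 2.80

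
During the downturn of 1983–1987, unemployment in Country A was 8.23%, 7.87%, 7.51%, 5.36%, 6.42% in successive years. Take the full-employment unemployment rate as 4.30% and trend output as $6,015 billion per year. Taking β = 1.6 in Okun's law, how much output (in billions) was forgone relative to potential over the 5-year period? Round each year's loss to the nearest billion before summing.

$1,337 billion

Year 1983: gap = -1.6 × (8.23 - 4.3) = -6.288%, loss ≈ 6015 × 6.288/100 ≈ 378.
Year 1984: gap = -1.6 × (7.87 - 4.3) = -5.712%, loss ≈ 6015 × 5.712/100 ≈ 344.
Year 1985: gap = -1.6 × (7.51 - 4.3) = -5.136%, loss ≈ 6015 × 5.136/100 ≈ 309.
Year 1986: gap = -1.6 × (5.36 - 4.3) = -1.696%, loss ≈ 6015 × 1.696/100 ≈ 102.
Year 1987: gap = -1.6 × (6.42 - 4.3) = -3.392%, loss ≈ 6015 × 3.392/100 ≈ 204.
Total lost output = 378 + 344 + 309 + 102 + 204 = 1337 billion.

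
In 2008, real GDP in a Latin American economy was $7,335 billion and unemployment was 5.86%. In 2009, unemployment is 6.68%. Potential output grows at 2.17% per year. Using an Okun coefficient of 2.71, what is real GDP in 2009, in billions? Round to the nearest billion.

Δu = 6.68 - 5.86 = 0.82 points.
Okun's law (growth form): g_Y = g_Y* - β × Δu = 2.17 - 2.71 × (0.82) = 2.17 - 2.2222 = -0.0522%.
Real GDP in the next year = 7335 × (1 - 0.0522/100) = 7335 × 0.999478 ≈ 7331 billion.

$7,331 billion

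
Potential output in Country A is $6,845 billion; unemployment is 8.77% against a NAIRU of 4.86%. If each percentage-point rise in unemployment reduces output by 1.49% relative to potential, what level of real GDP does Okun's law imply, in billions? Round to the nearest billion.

$6,446 billion

Unemployment gap = 8.77 - 4.86 = 3.91 points, so the output gap is -1.49 × 3.91 = -5.8259%.
Actual GDP = 6845 × (1 - 5.8259/100) = 6845 × 0.941741 ≈ 6446 billion.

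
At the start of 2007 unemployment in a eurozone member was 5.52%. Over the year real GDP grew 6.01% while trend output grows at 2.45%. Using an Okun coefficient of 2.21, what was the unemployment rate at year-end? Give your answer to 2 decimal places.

Growth-rate Okun's law: g_Y = g_Y* - β × Δu, so Δu = (g_Y* - g_Y)/β.
Δu = (2.45 - 6.01)/2.21 = -3.56/2.21 = -1.61 percentage points.
Year-end unemployment = 5.52 - 1.61 = 3.91%.

3.91%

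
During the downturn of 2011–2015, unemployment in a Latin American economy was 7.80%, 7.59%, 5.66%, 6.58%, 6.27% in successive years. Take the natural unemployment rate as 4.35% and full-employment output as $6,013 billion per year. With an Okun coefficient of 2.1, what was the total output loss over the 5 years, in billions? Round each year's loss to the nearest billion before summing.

Year 2011: gap = -2.1 × (7.8 - 4.35) = -7.245%, loss ≈ 6013 × 7.245/100 ≈ 436.
Year 2012: gap = -2.1 × (7.59 - 4.35) = -6.804%, loss ≈ 6013 × 6.804/100 ≈ 409.
Year 2013: gap = -2.1 × (5.66 - 4.35) = -2.751%, loss ≈ 6013 × 2.751/100 ≈ 165.
Year 2014: gap = -2.1 × (6.58 - 4.35) = -4.683%, loss ≈ 6013 × 4.683/100 ≈ 282.
Year 2015: gap = -2.1 × (6.27 - 4.35) = -4.032%, loss ≈ 6013 × 4.032/100 ≈ 242.
Total lost output = 436 + 409 + 165 + 282 + 242 = 1534 billion.

$1,534 billion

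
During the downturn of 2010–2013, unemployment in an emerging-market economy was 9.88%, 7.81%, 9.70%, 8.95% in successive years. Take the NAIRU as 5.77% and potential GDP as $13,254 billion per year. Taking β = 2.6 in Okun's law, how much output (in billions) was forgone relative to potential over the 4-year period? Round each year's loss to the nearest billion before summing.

Year 2010: gap = -2.6 × (9.88 - 5.77) = -10.686%, loss ≈ 13254 × 10.686/100 ≈ 1416.
Year 2011: gap = -2.6 × (7.81 - 5.77) = -5.304%, loss ≈ 13254 × 5.304/100 ≈ 703.
Year 2012: gap = -2.6 × (9.7 - 5.77) = -10.218%, loss ≈ 13254 × 10.218/100 ≈ 1354.
Year 2013: gap = -2.6 × (8.95 - 5.77) = -8.268%, loss ≈ 13254 × 8.268/100 ≈ 1096.
Total lost output = 1416 + 703 + 1354 + 1096 = 4569 billion.

$4,569 billion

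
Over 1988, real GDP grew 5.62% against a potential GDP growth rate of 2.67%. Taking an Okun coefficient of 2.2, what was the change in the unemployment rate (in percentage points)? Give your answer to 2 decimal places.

-1.34 percentage points

Growth-rate Okun's law: g_Y = g_Y* - β × Δu, so Δu = (g_Y* - g_Y)/β.
Δu = (2.67 - 5.62)/2.2 = -2.95/2.2 = -1.34 percentage points.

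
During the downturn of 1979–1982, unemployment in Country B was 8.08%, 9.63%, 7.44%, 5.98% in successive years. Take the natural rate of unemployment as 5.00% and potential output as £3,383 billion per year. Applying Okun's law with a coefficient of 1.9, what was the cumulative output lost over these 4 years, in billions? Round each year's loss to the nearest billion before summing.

Year 1979: gap = -1.9 × (8.08 - 5) = -5.852%, loss ≈ 3383 × 5.852/100 ≈ 198.
Year 1980: gap = -1.9 × (9.63 - 5) = -8.797%, loss ≈ 3383 × 8.797/100 ≈ 298.
Year 1981: gap = -1.9 × (7.44 - 5) = -4.636%, loss ≈ 3383 × 4.636/100 ≈ 157.
Year 1982: gap = -1.9 × (5.98 - 5) = -1.862%, loss ≈ 3383 × 1.862/100 ≈ 63.
Total lost output = 198 + 298 + 157 + 63 = 716 billion.

£716 billion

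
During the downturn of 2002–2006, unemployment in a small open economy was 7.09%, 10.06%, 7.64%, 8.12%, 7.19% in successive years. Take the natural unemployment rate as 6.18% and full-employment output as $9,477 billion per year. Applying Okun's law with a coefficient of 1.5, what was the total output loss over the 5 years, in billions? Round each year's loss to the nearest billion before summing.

Year 2002: gap = -1.5 × (7.09 - 6.18) = -1.365%, loss ≈ 9477 × 1.365/100 ≈ 129.
Year 2003: gap = -1.5 × (10.06 - 6.18) = -5.82%, loss ≈ 9477 × 5.82/100 ≈ 552.
Year 2004: gap = -1.5 × (7.64 - 6.18) = -2.19%, loss ≈ 9477 × 2.19/100 ≈ 208.
Year 2005: gap = -1.5 × (8.12 - 6.18) = -2.91%, loss ≈ 9477 × 2.91/100 ≈ 276.
Year 2006: gap = -1.5 × (7.19 - 6.18) = -1.515%, loss ≈ 9477 × 1.515/100 ≈ 144.
Total lost output = 129 + 552 + 208 + 276 + 144 = 1309 billion.

$1,309 billion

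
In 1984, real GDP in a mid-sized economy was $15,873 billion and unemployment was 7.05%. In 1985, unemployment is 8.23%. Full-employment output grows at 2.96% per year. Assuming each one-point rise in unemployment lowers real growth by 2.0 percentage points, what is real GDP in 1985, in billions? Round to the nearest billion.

$15,968 billion

Δu = 8.23 - 7.05 = 1.18 points.
Okun's law (growth form): g_Y = g_Y* - β × Δu = 2.96 - 2.0 × (1.18) = 2.96 - 2.36 = 0.6%.
Real GDP in the next year = 15873 × (1 + 0.6/100) = 15873 × 1.006 ≈ 15968 billion.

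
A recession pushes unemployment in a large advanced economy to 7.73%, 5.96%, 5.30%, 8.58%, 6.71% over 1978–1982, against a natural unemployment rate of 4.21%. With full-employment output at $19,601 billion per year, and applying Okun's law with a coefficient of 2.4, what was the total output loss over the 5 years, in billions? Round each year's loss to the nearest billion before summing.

Year 1978: gap = -2.4 × (7.73 - 4.21) = -8.448%, loss ≈ 19601 × 8.448/100 ≈ 1656.
Year 1979: gap = -2.4 × (5.96 - 4.21) = -4.2%, loss ≈ 19601 × 4.2/100 ≈ 823.
Year 1980: gap = -2.4 × (5.3 - 4.21) = -2.616%, loss ≈ 19601 × 2.616/100 ≈ 513.
Year 1981: gap = -2.4 × (8.58 - 4.21) = -10.488%, loss ≈ 19601 × 10.488/100 ≈ 2056.
Year 1982: gap = -2.4 × (6.71 - 4.21) = -6%, loss ≈ 19601 × 6/100 ≈ 1176.
Total lost output = 1656 + 823 + 513 + 2056 + 1176 = 6224 billion.

$6,224 billion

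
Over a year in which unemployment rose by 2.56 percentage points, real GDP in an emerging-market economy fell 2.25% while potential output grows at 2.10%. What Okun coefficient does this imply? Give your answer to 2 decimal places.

Growth form: g_Y = g_Y* - β × Δu, so β = (g_Y* - g_Y)/Δu.
β = (2.1 + 2.25)/2.56 = 4.35/2.56 = 1.70.

β ≈ 1.70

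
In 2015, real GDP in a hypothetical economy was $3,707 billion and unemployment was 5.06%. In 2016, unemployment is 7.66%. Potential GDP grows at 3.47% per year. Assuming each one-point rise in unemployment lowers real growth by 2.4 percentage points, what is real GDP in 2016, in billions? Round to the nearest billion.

Δu = 7.66 - 5.06 = 2.6 points.
Okun's law (growth form): g_Y = g_Y* - β × Δu = 3.47 - 2.4 × (2.60) = 3.47 - 6.24 = -2.77%.
Real GDP in the next year = 3707 × (1 - 2.77/100) = 3707 × 0.9723 ≈ 3604 billion.

$3,604 billion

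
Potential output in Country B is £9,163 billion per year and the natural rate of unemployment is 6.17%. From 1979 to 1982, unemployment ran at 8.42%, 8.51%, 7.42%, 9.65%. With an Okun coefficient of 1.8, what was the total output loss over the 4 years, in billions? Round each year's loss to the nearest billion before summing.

Year 1979: gap = -1.8 × (8.42 - 6.17) = -4.05%, loss ≈ 9163 × 4.05/100 ≈ 371.
Year 1980: gap = -1.8 × (8.51 - 6.17) = -4.212%, loss ≈ 9163 × 4.212/100 ≈ 386.
Year 1981: gap = -1.8 × (7.42 - 6.17) = -2.25%, loss ≈ 9163 × 2.25/100 ≈ 206.
Year 1982: gap = -1.8 × (9.65 - 6.17) = -6.264%, loss ≈ 9163 × 6.264/100 ≈ 574.
Total lost output = 371 + 386 + 206 + 574 = 1537 billion.

£1,537 billion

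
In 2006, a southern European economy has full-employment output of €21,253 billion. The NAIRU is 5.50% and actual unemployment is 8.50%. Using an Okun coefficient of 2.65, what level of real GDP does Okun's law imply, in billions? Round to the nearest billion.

Unemployment gap = 8.5 - 5.5 = 3 points, so the output gap is -2.65 × 3 = -7.95%.
Actual GDP = 21253 × (1 - 7.95/100) = 21253 × 0.9205 ≈ 19563 billion.

€19,563 billion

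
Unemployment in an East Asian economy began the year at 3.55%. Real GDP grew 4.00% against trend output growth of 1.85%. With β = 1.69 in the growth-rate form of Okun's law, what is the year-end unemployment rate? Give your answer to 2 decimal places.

Growth-rate Okun's law: g_Y = g_Y* - β × Δu, so Δu = (g_Y* - g_Y)/β.
Δu = (1.85 - 4)/1.69 = -2.15/1.69 = -1.27 percentage points.
Year-end unemployment = 3.55 - 1.27 = 2.28%.

2.28%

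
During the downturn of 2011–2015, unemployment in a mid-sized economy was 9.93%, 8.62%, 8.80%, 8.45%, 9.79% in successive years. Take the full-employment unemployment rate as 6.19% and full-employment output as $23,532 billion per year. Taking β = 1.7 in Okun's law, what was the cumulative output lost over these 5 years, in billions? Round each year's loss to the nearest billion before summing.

Year 2011: gap = -1.7 × (9.93 - 6.19) = -6.358%, loss ≈ 23532 × 6.358/100 ≈ 1496.
Year 2012: gap = -1.7 × (8.62 - 6.19) = -4.131%, loss ≈ 23532 × 4.131/100 ≈ 972.
Year 2013: gap = -1.7 × (8.8 - 6.19) = -4.437%, loss ≈ 23532 × 4.437/100 ≈ 1044.
Year 2014: gap = -1.7 × (8.45 - 6.19) = -3.842%, loss ≈ 23532 × 3.842/100 ≈ 904.
Year 2015: gap = -1.7 × (9.79 - 6.19) = -6.12%, loss ≈ 23532 × 6.12/100 ≈ 1440.
Total lost output = 1496 + 972 + 1044 + 904 + 1440 = 5856 billion.

$5,856 billion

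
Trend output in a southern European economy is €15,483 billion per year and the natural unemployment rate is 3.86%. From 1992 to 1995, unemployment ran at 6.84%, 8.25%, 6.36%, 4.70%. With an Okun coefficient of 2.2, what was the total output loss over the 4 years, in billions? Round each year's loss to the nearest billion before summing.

€3,648 billion

Year 1992: gap = -2.2 × (6.84 - 3.86) = -6.556%, loss ≈ 15483 × 6.556/100 ≈ 1015.
Year 1993: gap = -2.2 × (8.25 - 3.86) = -9.658%, loss ≈ 15483 × 9.658/100 ≈ 1495.
Year 1994: gap = -2.2 × (6.36 - 3.86) = -5.5%, loss ≈ 15483 × 5.5/100 ≈ 852.
Year 1995: gap = -2.2 × (4.7 - 3.86) = -1.848%, loss ≈ 15483 × 1.848/100 ≈ 286.
Total lost output = 1015 + 1495 + 852 + 286 = 3648 billion.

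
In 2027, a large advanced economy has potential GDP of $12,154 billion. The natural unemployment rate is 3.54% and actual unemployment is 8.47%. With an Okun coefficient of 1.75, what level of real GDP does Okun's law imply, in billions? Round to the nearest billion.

Unemployment gap = 8.47 - 3.54 = 4.93 points, so the output gap is -1.75 × 4.93 = -8.6275%.
Actual GDP = 12154 × (1 - 8.6275/100) = 12154 × 0.913725 ≈ 11105 billion.

$11,105 billion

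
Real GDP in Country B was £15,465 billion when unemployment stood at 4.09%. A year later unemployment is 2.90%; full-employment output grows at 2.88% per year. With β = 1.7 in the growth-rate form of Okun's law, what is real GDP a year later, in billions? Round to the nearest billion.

Δu = 2.9 - 4.09 = -1.19 points.
Okun's law (growth form): g_Y = g_Y* - β × Δu = 2.88 - 1.7 × (-1.19) = 2.88 + 2.023 = 4.903%.
Real GDP in the next year = 15465 × (1 + 4.903/100) = 15465 × 1.04903 ≈ 16223 billion.

£16,223 billion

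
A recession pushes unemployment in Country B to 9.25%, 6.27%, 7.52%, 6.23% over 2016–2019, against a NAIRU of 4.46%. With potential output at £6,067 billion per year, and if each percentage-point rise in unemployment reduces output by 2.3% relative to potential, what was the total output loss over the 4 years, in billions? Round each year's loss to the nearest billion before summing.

£1,595 billion

Year 2016: gap = -2.3 × (9.25 - 4.46) = -11.017%, loss ≈ 6067 × 11.017/100 ≈ 668.
Year 2017: gap = -2.3 × (6.27 - 4.46) = -4.163%, loss ≈ 6067 × 4.163/100 ≈ 253.
Year 2018: gap = -2.3 × (7.52 - 4.46) = -7.038%, loss ≈ 6067 × 7.038/100 ≈ 427.
Year 2019: gap = -2.3 × (6.23 - 4.46) = -4.071%, loss ≈ 6067 × 4.071/100 ≈ 247.
Total lost output = 668 + 253 + 427 + 247 = 1595 billion.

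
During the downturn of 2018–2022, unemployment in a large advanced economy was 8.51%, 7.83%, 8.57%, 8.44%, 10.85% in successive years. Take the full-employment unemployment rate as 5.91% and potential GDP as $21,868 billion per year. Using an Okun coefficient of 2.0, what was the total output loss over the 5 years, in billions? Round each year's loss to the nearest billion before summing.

$6,408 billion

Year 2018: gap = -2.0 × (8.51 - 5.91) = -5.2%, loss ≈ 21868 × 5.2/100 ≈ 1137.
Year 2019: gap = -2.0 × (7.83 - 5.91) = -3.84%, loss ≈ 21868 × 3.84/100 ≈ 840.
Year 2020: gap = -2.0 × (8.57 - 5.91) = -5.32%, loss ≈ 21868 × 5.32/100 ≈ 1163.
Year 2021: gap = -2.0 × (8.44 - 5.91) = -5.06%, loss ≈ 21868 × 5.06/100 ≈ 1107.
Year 2022: gap = -2.0 × (10.85 - 5.91) = -9.88%, loss ≈ 21868 × 9.88/100 ≈ 2161.
Total lost output = 1137 + 840 + 1163 + 1107 + 2161 = 6408 billion.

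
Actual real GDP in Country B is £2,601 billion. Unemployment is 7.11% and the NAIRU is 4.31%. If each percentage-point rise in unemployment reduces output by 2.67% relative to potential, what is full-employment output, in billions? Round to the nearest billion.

£2,811 billion

Unemployment gap = 7.11 - 4.31 = 2.8 points, so output gap = -2.67 × 2.8 = -7.476%.
Since Y = Y* × (1 + gap/100), Y* = 2601/0.92524 ≈ 2811 billion.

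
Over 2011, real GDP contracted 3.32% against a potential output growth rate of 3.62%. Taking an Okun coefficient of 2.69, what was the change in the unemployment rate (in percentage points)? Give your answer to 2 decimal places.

Growth-rate Okun's law: g_Y = g_Y* - β × Δu, so Δu = (g_Y* - g_Y)/β.
Δu = (3.62 + 3.32)/2.69 = 6.94/2.69 = 2.58 percentage points.

2.58 percentage points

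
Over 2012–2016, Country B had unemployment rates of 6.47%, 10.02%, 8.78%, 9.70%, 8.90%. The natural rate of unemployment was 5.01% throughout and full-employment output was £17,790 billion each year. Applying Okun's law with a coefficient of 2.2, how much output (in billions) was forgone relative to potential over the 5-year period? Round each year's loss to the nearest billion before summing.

£7,366 billion

Year 2012: gap = -2.2 × (6.47 - 5.01) = -3.212%, loss ≈ 17790 × 3.212/100 ≈ 571.
Year 2013: gap = -2.2 × (10.02 - 5.01) = -11.022%, loss ≈ 17790 × 11.022/100 ≈ 1961.
Year 2014: gap = -2.2 × (8.78 - 5.01) = -8.294%, loss ≈ 17790 × 8.294/100 ≈ 1476.
Year 2015: gap = -2.2 × (9.7 - 5.01) = -10.318%, loss ≈ 17790 × 10.318/100 ≈ 1836.
Year 2016: gap = -2.2 × (8.9 - 5.01) = -8.558%, loss ≈ 17790 × 8.558/100 ≈ 1522.
Total lost output = 571 + 1961 + 1476 + 1836 + 1522 = 7366 billion.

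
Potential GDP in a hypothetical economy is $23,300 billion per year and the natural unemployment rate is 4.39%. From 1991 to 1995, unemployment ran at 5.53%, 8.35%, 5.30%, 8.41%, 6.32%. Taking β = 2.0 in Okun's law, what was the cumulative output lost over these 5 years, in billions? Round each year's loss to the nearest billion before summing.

Year 1991: gap = -2.0 × (5.53 - 4.39) = -2.28%, loss ≈ 23300 × 2.28/100 ≈ 531.
Year 1992: gap = -2.0 × (8.35 - 4.39) = -7.92%, loss ≈ 23300 × 7.92/100 ≈ 1845.
Year 1993: gap = -2.0 × (5.3 - 4.39) = -1.82%, loss ≈ 23300 × 1.82/100 ≈ 424.
Year 1994: gap = -2.0 × (8.41 - 4.39) = -8.04%, loss ≈ 23300 × 8.04/100 ≈ 1873.
Year 1995: gap = -2.0 × (6.32 - 4.39) = -3.86%, loss ≈ 23300 × 3.86/100 ≈ 899.
Total lost output = 531 + 1845 + 424 + 1873 + 899 = 5572 billion.

$5,572 billion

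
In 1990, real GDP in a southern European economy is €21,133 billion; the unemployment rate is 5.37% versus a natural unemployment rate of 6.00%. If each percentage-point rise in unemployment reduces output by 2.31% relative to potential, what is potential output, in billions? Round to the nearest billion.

Unemployment gap = 5.37 - 6 = -0.63 points, so output gap = -2.31 × (-0.63) = 1.4553%.
Since Y = Y* × (1 + gap/100), Y* = 21133/1.014553 ≈ 20830 billion.

€20,830 billion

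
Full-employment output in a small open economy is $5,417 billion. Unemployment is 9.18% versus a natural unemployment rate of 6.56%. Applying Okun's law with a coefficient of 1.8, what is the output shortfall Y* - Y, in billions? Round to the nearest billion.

$255 billion

Output gap = -1.8 × (9.18 - 6.56) = -1.8 × 2.62 = -4.716%.
Actual GDP ≈ 5417 × 0.95284 ≈ 5162 billion, so the shortfall is 5417 - 5162 = 255 billion.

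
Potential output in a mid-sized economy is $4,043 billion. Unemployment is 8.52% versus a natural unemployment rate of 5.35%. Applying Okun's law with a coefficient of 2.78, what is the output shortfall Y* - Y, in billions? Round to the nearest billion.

Output gap = -2.78 × (8.52 - 5.35) = -2.78 × 3.17 = -8.8126%.
Actual GDP ≈ 4043 × 0.911874 ≈ 3687 billion, so the shortfall is 4043 - 3687 = 356 billion.

$356 billion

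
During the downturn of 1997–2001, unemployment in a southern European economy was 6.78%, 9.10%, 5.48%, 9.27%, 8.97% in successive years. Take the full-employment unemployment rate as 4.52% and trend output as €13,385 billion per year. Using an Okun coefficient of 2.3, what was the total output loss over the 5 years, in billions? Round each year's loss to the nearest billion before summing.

Year 1997: gap = -2.3 × (6.78 - 4.52) = -5.198%, loss ≈ 13385 × 5.198/100 ≈ 696.
Year 1998: gap = -2.3 × (9.1 - 4.52) = -10.534%, loss ≈ 13385 × 10.534/100 ≈ 1410.
Year 1999: gap = -2.3 × (5.48 - 4.52) = -2.208%, loss ≈ 13385 × 2.208/100 ≈ 296.
Year 2000: gap = -2.3 × (9.27 - 4.52) = -10.925%, loss ≈ 13385 × 10.925/100 ≈ 1462.
Year 2001: gap = -2.3 × (8.97 - 4.52) = -10.235%, loss ≈ 13385 × 10.235/100 ≈ 1370.
Total lost output = 696 + 1410 + 296 + 1462 + 1370 = 5234 billion.

€5,234 billion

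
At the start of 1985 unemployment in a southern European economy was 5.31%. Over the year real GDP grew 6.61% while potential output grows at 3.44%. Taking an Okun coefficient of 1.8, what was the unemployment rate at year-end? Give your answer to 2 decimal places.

3.55%

Growth-rate Okun's law: g_Y = g_Y* - β × Δu, so Δu = (g_Y* - g_Y)/β.
Δu = (3.44 - 6.61)/1.8 = -3.17/1.8 = -1.76 percentage points.
Year-end unemployment = 5.31 - 1.76 = 3.55%.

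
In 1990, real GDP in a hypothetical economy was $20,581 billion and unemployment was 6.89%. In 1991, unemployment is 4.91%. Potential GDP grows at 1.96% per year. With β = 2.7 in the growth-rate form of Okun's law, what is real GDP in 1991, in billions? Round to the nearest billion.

$22,085 billion

Δu = 4.91 - 6.89 = -1.98 points.
Okun's law (growth form): g_Y = g_Y* - β × Δu = 1.96 - 2.7 × (-1.98) = 1.96 + 5.346 = 7.306%.
Real GDP in the next year = 20581 × (1 + 7.306/100) = 20581 × 1.07306 ≈ 22085 billion.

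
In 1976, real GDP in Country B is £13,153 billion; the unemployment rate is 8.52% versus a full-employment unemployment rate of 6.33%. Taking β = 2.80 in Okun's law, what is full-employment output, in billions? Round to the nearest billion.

£14,012 billion

Unemployment gap = 8.52 - 6.33 = 2.19 points, so output gap = -2.8 × 2.19 = -6.132%.
Since Y = Y* × (1 + gap/100), Y* = 13153/0.93868 ≈ 14012 billion.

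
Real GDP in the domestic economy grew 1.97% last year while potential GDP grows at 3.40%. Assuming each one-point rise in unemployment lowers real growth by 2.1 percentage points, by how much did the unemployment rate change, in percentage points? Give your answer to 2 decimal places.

Growth-rate Okun's law: g_Y = g_Y* - β × Δu, so Δu = (g_Y* - g_Y)/β.
Δu = (3.4 - 1.97)/2.1 = 1.43/2.1 = 0.68 percentage points.

0.68 percentage points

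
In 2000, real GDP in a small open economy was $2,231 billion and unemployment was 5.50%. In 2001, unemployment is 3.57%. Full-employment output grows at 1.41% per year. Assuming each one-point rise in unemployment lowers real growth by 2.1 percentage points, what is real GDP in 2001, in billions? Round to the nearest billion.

$2,353 billion

Δu = 3.57 - 5.5 = -1.93 points.
Okun's law (growth form): g_Y = g_Y* - β × Δu = 1.41 - 2.1 × (-1.93) = 1.41 + 4.053 = 5.463%.
Real GDP in the next year = 2231 × (1 + 5.463/100) = 2231 × 1.05463 ≈ 2353 billion.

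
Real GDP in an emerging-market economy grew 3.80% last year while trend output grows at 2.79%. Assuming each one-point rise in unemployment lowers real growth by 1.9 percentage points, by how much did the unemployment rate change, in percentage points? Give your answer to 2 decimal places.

-0.53 percentage points

Growth-rate Okun's law: g_Y = g_Y* - β × Δu, so Δu = (g_Y* - g_Y)/β.
Δu = (2.79 - 3.8)/1.9 = -1.01/1.9 = -0.53 percentage points.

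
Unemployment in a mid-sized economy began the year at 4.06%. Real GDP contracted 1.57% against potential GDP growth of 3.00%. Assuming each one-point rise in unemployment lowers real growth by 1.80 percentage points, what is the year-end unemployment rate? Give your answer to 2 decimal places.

Growth-rate Okun's law: g_Y = g_Y* - β × Δu, so Δu = (g_Y* - g_Y)/β.
Δu = (3 + 1.57)/1.80 = 4.57/1.80 = 2.54 percentage points.
Year-end unemployment = 4.06 + 2.54 = 6.60%.

6.60%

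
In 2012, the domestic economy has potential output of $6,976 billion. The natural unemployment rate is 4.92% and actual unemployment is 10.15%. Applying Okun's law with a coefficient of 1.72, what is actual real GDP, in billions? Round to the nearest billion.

$6,348 billion

Unemployment gap = 10.15 - 4.92 = 5.23 points, so the output gap is -1.72 × 5.23 = -8.9956%.
Actual GDP = 6976 × (1 - 8.9956/100) = 6976 × 0.910044 ≈ 6348 billion.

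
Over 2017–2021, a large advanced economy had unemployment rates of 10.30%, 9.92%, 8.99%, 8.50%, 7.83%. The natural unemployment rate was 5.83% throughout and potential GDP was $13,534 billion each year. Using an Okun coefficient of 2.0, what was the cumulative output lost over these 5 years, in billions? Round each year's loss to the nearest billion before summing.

Year 2017: gap = -2.0 × (10.3 - 5.83) = -8.94%, loss ≈ 13534 × 8.94/100 ≈ 1210.
Year 2018: gap = -2.0 × (9.92 - 5.83) = -8.18%, loss ≈ 13534 × 8.18/100 ≈ 1107.
Year 2019: gap = -2.0 × (8.99 - 5.83) = -6.32%, loss ≈ 13534 × 6.32/100 ≈ 855.
Year 2020: gap = -2.0 × (8.5 - 5.83) = -5.34%, loss ≈ 13534 × 5.34/100 ≈ 723.
Year 2021: gap = -2.0 × (7.83 - 5.83) = -4%, loss ≈ 13534 × 4/100 ≈ 541.
Total lost output = 1210 + 1107 + 855 + 723 + 541 = 4436 billion.

$4,436 billion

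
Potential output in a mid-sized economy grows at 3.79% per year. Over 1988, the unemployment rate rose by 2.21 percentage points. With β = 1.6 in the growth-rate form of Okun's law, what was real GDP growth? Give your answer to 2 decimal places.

0.25%

Growth-rate Okun's law: g_Y = g_Y* - β × Δu.
g_Y = 3.79 - 1.6 × (2.21) = 3.79 - 3.536 = 0.254%, i.e. 0.25% to 2 d.p.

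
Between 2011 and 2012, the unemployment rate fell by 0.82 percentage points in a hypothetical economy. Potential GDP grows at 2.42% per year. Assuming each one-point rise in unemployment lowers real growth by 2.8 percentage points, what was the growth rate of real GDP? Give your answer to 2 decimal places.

4.72%

Growth-rate Okun's law: g_Y = g_Y* - β × Δu.
g_Y = 2.42 - 2.8 × (-0.82) = 2.42 + 2.296 = 4.716%, i.e. 4.72% to 2 d.p.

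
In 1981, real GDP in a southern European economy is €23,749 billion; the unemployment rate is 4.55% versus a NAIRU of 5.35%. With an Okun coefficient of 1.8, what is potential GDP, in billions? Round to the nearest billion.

Unemployment gap = 4.55 - 5.35 = -0.8 points, so output gap = -1.8 × (-0.8) = 1.44%.
Since Y = Y* × (1 + gap/100), Y* = 23749/1.0144 ≈ 23412 billion.

€23,412 billion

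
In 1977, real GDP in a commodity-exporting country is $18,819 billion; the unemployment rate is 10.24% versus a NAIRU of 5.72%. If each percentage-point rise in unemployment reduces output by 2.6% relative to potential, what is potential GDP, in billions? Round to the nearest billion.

Unemployment gap = 10.24 - 5.72 = 4.52 points, so output gap = -2.6 × 4.52 = -11.752%.
Since Y = Y* × (1 + gap/100), Y* = 18819/0.88248 ≈ 21325 billion.

$21,325 billion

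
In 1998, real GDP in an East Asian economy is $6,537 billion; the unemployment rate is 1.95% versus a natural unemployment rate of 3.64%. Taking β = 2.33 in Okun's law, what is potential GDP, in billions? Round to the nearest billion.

$6,289 billion

Unemployment gap = 1.95 - 3.64 = -1.69 points, so output gap = -2.33 × (-1.69) = 3.9377%.
Since Y = Y* × (1 + gap/100), Y* = 6537/1.039377 ≈ 6289 billion.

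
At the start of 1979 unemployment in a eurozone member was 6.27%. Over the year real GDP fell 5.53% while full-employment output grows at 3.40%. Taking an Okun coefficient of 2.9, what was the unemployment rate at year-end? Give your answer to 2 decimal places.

Growth-rate Okun's law: g_Y = g_Y* - β × Δu, so Δu = (g_Y* - g_Y)/β.
Δu = (3.4 + 5.53)/2.9 = 8.93/2.9 = 3.08 percentage points.
Year-end unemployment = 6.27 + 3.08 = 9.35%.

9.35%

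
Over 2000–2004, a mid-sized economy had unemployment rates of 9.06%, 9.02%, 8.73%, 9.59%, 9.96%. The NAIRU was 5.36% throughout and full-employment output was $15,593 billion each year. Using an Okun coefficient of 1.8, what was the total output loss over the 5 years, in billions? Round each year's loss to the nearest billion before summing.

Year 2000: gap = -1.8 × (9.06 - 5.36) = -6.66%, loss ≈ 15593 × 6.66/100 ≈ 1038.
Year 2001: gap = -1.8 × (9.02 - 5.36) = -6.588%, loss ≈ 15593 × 6.588/100 ≈ 1027.
Year 2002: gap = -1.8 × (8.73 - 5.36) = -6.066%, loss ≈ 15593 × 6.066/100 ≈ 946.
Year 2003: gap = -1.8 × (9.59 - 5.36) = -7.614%, loss ≈ 15593 × 7.614/100 ≈ 1187.
Year 2004: gap = -1.8 × (9.96 - 5.36) = -8.28%, loss ≈ 15593 × 8.28/100 ≈ 1291.
Total lost output = 1038 + 1027 + 946 + 1187 + 1291 = 5489 billion.

$5,489 billion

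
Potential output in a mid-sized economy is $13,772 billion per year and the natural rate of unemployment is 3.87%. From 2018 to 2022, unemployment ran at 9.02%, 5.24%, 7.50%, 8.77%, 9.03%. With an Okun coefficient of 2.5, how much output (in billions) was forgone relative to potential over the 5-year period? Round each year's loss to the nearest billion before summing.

Year 2018: gap = -2.5 × (9.02 - 3.87) = -12.875%, loss ≈ 13772 × 12.875/100 ≈ 1773.
Year 2019: gap = -2.5 × (5.24 - 3.87) = -3.425%, loss ≈ 13772 × 3.425/100 ≈ 472.
Year 2020: gap = -2.5 × (7.5 - 3.87) = -9.075%, loss ≈ 13772 × 9.075/100 ≈ 1250.
Year 2021: gap = -2.5 × (8.77 - 3.87) = -12.25%, loss ≈ 13772 × 12.25/100 ≈ 1687.
Year 2022: gap = -2.5 × (9.03 - 3.87) = -12.9%, loss ≈ 13772 × 12.9/100 ≈ 1777.
Total lost output = 1773 + 472 + 1250 + 1687 + 1777 = 6959 billion.

$6,959 billion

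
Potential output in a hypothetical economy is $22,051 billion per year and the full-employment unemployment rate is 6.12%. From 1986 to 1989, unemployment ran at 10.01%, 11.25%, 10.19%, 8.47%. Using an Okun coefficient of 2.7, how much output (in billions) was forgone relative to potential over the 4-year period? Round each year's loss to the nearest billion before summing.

Year 1986: gap = -2.7 × (10.01 - 6.12) = -10.503%, loss ≈ 22051 × 10.503/100 ≈ 2316.
Year 1987: gap = -2.7 × (11.25 - 6.12) = -13.851%, loss ≈ 22051 × 13.851/100 ≈ 3054.
Year 1988: gap = -2.7 × (10.19 - 6.12) = -10.989%, loss ≈ 22051 × 10.989/100 ≈ 2423.
Year 1989: gap = -2.7 × (8.47 - 6.12) = -6.345%, loss ≈ 22051 × 6.345/100 ≈ 1399.
Total lost output = 2316 + 3054 + 2423 + 1399 = 9192 billion.

$9,192 billion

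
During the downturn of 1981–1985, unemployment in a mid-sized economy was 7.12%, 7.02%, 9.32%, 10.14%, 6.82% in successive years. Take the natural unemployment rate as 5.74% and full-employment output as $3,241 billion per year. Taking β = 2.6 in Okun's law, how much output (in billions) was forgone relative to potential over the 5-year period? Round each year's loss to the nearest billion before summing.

Year 1981: gap = -2.6 × (7.12 - 5.74) = -3.588%, loss ≈ 3241 × 3.588/100 ≈ 116.
Year 1982: gap = -2.6 × (7.02 - 5.74) = -3.328%, loss ≈ 3241 × 3.328/100 ≈ 108.
Year 1983: gap = -2.6 × (9.32 - 5.74) = -9.308%, loss ≈ 3241 × 9.308/100 ≈ 302.
Year 1984: gap = -2.6 × (10.14 - 5.74) = -11.44%, loss ≈ 3241 × 11.44/100 ≈ 371.
Year 1985: gap = -2.6 × (6.82 - 5.74) = -2.808%, loss ≈ 3241 × 2.808/100 ≈ 91.
Total lost output = 116 + 108 + 302 + 371 + 91 = 988 billion.

$988 billion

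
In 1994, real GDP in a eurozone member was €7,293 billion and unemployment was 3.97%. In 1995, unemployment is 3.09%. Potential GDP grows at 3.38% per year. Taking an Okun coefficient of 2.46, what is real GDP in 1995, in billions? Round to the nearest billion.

Δu = 3.09 - 3.97 = -0.88 points.
Okun's law (growth form): g_Y = g_Y* - β × Δu = 3.38 - 2.46 × (-0.88) = 3.38 + 2.1648 = 5.5448%.
Real GDP in the next year = 7293 × (1 + 5.5448/100) = 7293 × 1.055448 ≈ 7697 billion.

€7,697 billion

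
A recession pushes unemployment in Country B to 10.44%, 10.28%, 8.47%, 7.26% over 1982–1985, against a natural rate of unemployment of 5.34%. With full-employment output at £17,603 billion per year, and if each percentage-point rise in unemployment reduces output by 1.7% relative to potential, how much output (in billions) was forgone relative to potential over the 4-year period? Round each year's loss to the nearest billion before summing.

Year 1982: gap = -1.7 × (10.44 - 5.34) = -8.67%, loss ≈ 17603 × 8.67/100 ≈ 1526.
Year 1983: gap = -1.7 × (10.28 - 5.34) = -8.398%, loss ≈ 17603 × 8.398/100 ≈ 1478.
Year 1984: gap = -1.7 × (8.47 - 5.34) = -5.321%, loss ≈ 17603 × 5.321/100 ≈ 937.
Year 1985: gap = -1.7 × (7.26 - 5.34) = -3.264%, loss ≈ 17603 × 3.264/100 ≈ 575.
Total lost output = 1526 + 1478 + 937 + 575 = 4516 billion.

£4,516 billion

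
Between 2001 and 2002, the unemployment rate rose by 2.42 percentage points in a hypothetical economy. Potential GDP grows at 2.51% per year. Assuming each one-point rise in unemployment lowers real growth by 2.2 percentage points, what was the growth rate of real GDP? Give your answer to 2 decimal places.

-2.81%

Growth-rate Okun's law: g_Y = g_Y* - β × Δu.
g_Y = 2.51 - 2.2 × (2.42) = 2.51 - 5.324 = -2.814%, i.e. -2.81% to 2 d.p.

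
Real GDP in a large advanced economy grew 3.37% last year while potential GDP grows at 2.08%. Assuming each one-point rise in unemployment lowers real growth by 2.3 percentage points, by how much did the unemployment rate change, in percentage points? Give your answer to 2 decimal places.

-0.56 percentage points

Growth-rate Okun's law: g_Y = g_Y* - β × Δu, so Δu = (g_Y* - g_Y)/β.
Δu = (2.08 - 3.37)/2.3 = -1.29/2.3 = -0.56 percentage points.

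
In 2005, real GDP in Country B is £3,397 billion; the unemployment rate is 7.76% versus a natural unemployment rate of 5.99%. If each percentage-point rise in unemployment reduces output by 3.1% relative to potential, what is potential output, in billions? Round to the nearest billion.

£3,594 billion

Unemployment gap = 7.76 - 5.99 = 1.77 points, so output gap = -3.1 × 1.77 = -5.487%.
Since Y = Y* × (1 + gap/100), Y* = 3397/0.94513 ≈ 3594 billion.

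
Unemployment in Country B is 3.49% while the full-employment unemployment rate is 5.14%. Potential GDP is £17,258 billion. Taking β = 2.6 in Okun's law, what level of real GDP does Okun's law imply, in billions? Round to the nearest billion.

Unemployment gap = 3.49 - 5.14 = -1.65 points, so the output gap is -2.6 × (-1.65) = 4.29%.
Actual GDP = 17258 × (1 + 4.29/100) = 17258 × 1.0429 ≈ 17998 billion.

£17,998 billion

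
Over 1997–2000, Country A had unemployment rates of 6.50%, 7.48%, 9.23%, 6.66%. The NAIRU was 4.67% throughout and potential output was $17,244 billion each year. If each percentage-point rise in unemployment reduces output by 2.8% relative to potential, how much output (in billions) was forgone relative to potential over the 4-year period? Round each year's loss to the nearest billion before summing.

Year 1997: gap = -2.8 × (6.5 - 4.67) = -5.124%, loss ≈ 17244 × 5.124/100 ≈ 884.
Year 1998: gap = -2.8 × (7.48 - 4.67) = -7.868%, loss ≈ 17244 × 7.868/100 ≈ 1357.
Year 1999: gap = -2.8 × (9.23 - 4.67) = -12.768%, loss ≈ 17244 × 12.768/100 ≈ 2202.
Year 2000: gap = -2.8 × (6.66 - 4.67) = -5.572%, loss ≈ 17244 × 5.572/100 ≈ 961.
Total lost output = 884 + 1357 + 2202 + 961 = 5404 billion.

$5,404 billion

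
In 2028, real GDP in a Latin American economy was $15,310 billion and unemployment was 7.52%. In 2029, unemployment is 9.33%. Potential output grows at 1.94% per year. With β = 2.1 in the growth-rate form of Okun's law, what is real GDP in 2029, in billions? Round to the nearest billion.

Δu = 9.33 - 7.52 = 1.81 points.
Okun's law (growth form): g_Y = g_Y* - β × Δu = 1.94 - 2.1 × (1.81) = 1.94 - 3.801 = -1.861%.
Real GDP in the next year = 15310 × (1 - 1.861/100) = 15310 × 0.98139 ≈ 15025 billion.

$15,025 billion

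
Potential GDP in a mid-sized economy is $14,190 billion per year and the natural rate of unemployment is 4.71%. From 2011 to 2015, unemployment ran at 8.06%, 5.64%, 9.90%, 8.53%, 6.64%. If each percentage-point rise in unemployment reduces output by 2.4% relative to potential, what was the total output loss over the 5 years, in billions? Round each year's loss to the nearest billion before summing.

Year 2011: gap = -2.4 × (8.06 - 4.71) = -8.04%, loss ≈ 14190 × 8.04/100 ≈ 1141.
Year 2012: gap = -2.4 × (5.64 - 4.71) = -2.232%, loss ≈ 14190 × 2.232/100 ≈ 317.
Year 2013: gap = -2.4 × (9.9 - 4.71) = -12.456%, loss ≈ 14190 × 12.456/100 ≈ 1768.
Year 2014: gap = -2.4 × (8.53 - 4.71) = -9.168%, loss ≈ 14190 × 9.168/100 ≈ 1301.
Year 2015: gap = -2.4 × (6.64 - 4.71) = -4.632%, loss ≈ 14190 × 4.632/100 ≈ 657.
Total lost output = 1141 + 317 + 1768 + 1301 + 657 = 5184 billion.

$5,184 billion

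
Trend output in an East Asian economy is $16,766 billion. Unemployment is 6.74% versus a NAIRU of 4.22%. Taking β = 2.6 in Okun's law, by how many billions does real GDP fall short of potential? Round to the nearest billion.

Output gap = -2.6 × (6.74 - 4.22) = -2.6 × 2.52 = -6.552%.
Actual GDP ≈ 16766 × 0.93448 ≈ 15667 billion, so the shortfall is 16766 - 15667 = 1099 billion.

$1,099 billion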